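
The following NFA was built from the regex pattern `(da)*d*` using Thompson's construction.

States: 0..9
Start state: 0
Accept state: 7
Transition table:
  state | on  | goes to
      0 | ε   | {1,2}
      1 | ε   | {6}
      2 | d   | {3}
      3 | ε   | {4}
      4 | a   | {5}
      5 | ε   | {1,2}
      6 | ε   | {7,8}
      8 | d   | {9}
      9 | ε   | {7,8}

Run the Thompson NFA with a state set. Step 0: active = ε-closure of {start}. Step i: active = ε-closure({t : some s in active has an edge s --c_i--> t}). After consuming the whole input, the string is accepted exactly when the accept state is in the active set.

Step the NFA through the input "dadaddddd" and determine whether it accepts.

Answer: ACCEPT

Derivation:
start: ε-closure({0}) = {0,1,2,6,7,8}
'd' @ 1: {3,4,7,8,9}  [accepting]
'a' @ 2: {1,2,5,6,7,8}  [accepting]
'd' @ 3: {3,4,7,8,9}  [accepting]
'a' @ 4: {1,2,5,6,7,8}  [accepting]
'd' @ 5: {3,4,7,8,9}  [accepting]
'd' @ 6: {7,8,9}  [accepting]
'd' @ 7: {7,8,9}  [accepting]
'd' @ 8: {7,8,9}  [accepting]
'd' @ 9: {7,8,9}  [accepting]
final: {7,8,9}; accept 7 in set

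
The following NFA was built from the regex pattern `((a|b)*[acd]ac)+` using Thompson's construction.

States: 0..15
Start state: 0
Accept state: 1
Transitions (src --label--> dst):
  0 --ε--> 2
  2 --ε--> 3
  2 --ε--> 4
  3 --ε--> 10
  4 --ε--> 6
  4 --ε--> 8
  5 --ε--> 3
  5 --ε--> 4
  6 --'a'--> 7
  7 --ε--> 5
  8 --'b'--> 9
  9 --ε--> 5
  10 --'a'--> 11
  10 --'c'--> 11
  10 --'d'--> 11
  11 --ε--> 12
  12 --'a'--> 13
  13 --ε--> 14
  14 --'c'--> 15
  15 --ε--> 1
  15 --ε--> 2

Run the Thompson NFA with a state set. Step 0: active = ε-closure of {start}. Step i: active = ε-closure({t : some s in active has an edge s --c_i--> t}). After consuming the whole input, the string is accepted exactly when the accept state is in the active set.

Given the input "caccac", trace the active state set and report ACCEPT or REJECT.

Answer: ACCEPT

Derivation:
start: ε-closure({0}) = {0,2,3,4,6,8,10}
'c' @ 1: {11,12}
'a' @ 2: {13,14}
'c' @ 3: {1,2,3,4,6,8,10,15}  [accepting]
'c' @ 4: {11,12}
'a' @ 5: {13,14}
'c' @ 6: {1,2,3,4,6,8,10,15}  [accepting]
end set {1,2,3,4,6,8,10,15} — state 1 in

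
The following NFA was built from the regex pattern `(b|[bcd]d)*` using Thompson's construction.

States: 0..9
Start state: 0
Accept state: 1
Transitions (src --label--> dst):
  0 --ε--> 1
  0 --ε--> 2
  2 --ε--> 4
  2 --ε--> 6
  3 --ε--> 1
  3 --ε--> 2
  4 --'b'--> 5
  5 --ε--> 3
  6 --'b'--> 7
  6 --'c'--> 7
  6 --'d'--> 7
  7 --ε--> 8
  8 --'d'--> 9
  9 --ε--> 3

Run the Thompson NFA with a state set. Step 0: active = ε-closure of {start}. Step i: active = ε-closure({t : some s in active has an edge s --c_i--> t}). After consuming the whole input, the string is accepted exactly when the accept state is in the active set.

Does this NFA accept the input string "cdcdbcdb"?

Answer: ACCEPT

Steps:
start: ε-closure({0}) = {0,1,2,4,6}
'c' @ 1: {7,8}
'd' @ 2: {1,2,3,4,6,9}  ✓accept
'c' @ 3: {7,8}
'd' @ 4: {1,2,3,4,6,9}  ✓accept
'b' @ 5: {1,2,3,4,5,6,7,8}  ✓accept
'c' @ 6: {7,8}
'd' @ 7: {1,2,3,4,6,9}  ✓accept
'b' @ 8: {1,2,3,4,5,6,7,8}  ✓accept
end set {1,2,3,4,5,6,7,8} — state 1 in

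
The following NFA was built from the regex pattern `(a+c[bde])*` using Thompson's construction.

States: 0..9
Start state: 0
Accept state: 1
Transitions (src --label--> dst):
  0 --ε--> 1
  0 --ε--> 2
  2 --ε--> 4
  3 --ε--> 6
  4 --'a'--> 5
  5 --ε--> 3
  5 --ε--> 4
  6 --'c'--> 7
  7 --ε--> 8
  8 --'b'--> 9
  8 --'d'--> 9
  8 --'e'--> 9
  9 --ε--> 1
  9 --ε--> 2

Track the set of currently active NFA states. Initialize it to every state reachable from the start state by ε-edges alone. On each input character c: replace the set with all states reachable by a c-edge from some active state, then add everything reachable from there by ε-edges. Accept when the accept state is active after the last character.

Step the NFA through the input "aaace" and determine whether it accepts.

Answer: ACCEPT

Steps:
initial (ε-close {0}): {0,1,2,4}
'a' @ 1: {3,4,5,6}
'a' @ 2: {3,4,5,6}
'a' @ 3: {3,4,5,6}
'c' @ 4: {7,8}
'e' @ 5: {1,2,4,9}  [accepting]
end set {1,2,4,9} — state 1 in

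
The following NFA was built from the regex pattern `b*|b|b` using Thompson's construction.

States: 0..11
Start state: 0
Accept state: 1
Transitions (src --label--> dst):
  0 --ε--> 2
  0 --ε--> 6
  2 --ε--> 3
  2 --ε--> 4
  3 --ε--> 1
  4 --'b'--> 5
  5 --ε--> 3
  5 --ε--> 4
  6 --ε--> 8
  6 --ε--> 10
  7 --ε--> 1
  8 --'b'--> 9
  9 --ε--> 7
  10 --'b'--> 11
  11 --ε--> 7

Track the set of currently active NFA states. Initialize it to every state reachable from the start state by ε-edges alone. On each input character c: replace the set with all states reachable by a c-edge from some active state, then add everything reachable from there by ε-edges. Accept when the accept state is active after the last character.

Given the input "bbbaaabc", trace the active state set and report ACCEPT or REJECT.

Answer: REJECT

Trace:
start: ε-closure({0}) = {0,1,2,3,4,6,8,10}
'b' @ 1: {1,3,4,5,7,9,11}  ✓accept
'b' @ 2: {1,3,4,5}  ✓accept
'b' @ 3: {1,3,4,5}  ✓accept
'a' @ 4: {}  — state set empty
rest 'aabc' ignored (set empty)
after full input: {}  (accept=1 not in)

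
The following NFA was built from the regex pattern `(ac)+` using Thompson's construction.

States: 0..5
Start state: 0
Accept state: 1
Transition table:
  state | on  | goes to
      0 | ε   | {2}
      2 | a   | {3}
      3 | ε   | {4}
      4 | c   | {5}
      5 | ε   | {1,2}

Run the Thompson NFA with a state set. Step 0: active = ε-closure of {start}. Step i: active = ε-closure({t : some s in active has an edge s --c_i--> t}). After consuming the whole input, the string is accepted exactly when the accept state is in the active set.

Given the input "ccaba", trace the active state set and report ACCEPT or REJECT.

Answer: REJECT

Trace:
S₀ = ε-closure({0}) = {0,2}
'c' @ 1: {}  — dead — no transitions
rest 'caba' ignored (set empty)
final: {}; accept 1 not in set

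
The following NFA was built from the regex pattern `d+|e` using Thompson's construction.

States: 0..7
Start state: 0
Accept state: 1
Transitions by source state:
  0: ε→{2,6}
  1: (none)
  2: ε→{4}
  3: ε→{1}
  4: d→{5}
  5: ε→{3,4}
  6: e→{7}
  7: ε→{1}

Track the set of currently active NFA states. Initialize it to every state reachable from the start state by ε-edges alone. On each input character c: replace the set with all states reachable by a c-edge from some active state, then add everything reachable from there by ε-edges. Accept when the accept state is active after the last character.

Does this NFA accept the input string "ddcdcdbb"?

start: ε-closure({0}) = {0,2,4,6}
'd' @ 1: {1,3,4,5}  (accept∈set)
'd' @ 2: {1,3,4,5}  (accept∈set)
'c' @ 3: {}  — no active states
rest 'dcdbb' ignored (set empty)
end set {} — state 1 not in

Answer: REJECT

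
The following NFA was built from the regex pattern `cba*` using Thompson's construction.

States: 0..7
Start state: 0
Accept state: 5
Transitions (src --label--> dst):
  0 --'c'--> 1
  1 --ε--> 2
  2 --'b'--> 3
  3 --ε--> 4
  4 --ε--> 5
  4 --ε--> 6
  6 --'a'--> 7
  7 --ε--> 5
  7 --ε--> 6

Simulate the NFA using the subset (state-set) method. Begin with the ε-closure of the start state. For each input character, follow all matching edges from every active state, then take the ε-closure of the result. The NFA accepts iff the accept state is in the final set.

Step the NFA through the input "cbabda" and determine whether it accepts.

initial (ε-close {0}): {0}
'c' @ 1: {1,2}
'b' @ 2: {3,4,5,6}  [accepting]
'a' @ 3: {5,6,7}  [accepting]
'b' @ 4: {}  — dead — no transitions
rest 'da' ignored (set empty)
end set {} — state 5 not in

Answer: REJECT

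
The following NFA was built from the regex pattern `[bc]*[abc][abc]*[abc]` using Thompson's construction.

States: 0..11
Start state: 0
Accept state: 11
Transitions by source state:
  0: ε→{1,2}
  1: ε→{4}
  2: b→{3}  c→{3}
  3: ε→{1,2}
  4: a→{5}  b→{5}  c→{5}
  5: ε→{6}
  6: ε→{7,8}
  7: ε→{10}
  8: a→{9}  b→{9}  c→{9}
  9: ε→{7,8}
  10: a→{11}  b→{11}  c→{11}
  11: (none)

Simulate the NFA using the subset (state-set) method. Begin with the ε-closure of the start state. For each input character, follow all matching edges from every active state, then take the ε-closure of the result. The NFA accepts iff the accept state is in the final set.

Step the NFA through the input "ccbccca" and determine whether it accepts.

initial (ε-close {0}): {0,1,2,4}
'c' @ 1: {1,2,3,4,5,6,7,8,10}
'c' @ 2: {1,2,3,4,5,6,7,8,9,10,11}  ✓accept
'b' @ 3: {1,2,3,4,5,6,7,8,9,10,11}  ✓accept
'c' @ 4: {1,2,3,4,5,6,7,8,9,10,11}  ✓accept
'c' @ 5: {1,2,3,4,5,6,7,8,9,10,11}  ✓accept
'c' @ 6: {1,2,3,4,5,6,7,8,9,10,11}  ✓accept
'a' @ 7: {5,6,7,8,9,10,11}  ✓accept
final: {5,6,7,8,9,10,11}; accept 11 in set

Answer: ACCEPT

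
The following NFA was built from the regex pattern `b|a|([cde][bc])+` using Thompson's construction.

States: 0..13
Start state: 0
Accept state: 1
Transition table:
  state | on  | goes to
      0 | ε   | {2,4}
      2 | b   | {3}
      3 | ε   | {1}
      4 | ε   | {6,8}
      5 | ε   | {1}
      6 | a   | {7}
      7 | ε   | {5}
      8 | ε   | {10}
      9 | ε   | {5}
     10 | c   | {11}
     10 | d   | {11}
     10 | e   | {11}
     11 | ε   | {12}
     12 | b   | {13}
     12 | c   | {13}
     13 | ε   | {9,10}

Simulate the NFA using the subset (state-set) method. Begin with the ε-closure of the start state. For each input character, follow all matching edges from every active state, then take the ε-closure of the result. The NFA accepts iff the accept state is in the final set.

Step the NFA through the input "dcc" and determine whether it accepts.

S₀ = ε-closure({0}) = {0,2,4,6,8,10}
'd' @ 1: {11,12}
'c' @ 2: {1,5,9,10,13}  [accepting]
'c' @ 3: {11,12}
final: {11,12}; accept 1 not in set

Answer: REJECT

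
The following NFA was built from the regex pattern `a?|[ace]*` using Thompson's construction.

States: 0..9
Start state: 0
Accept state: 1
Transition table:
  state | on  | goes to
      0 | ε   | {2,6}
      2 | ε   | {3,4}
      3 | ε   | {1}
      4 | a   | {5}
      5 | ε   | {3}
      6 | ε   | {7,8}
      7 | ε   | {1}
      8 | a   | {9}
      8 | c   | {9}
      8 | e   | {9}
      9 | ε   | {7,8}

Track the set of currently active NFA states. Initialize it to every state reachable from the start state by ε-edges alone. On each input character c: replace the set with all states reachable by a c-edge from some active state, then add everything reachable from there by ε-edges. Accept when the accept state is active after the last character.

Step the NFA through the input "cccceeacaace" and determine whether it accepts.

Answer: ACCEPT

Steps:
start: ε-closure({0}) = {0,1,2,3,4,6,7,8}
'c' @ 1: {1,7,8,9}  [accepting]
'c' @ 2: {1,7,8,9}  [accepting]
'c' @ 3: {1,7,8,9}  [accepting]
'c' @ 4: {1,7,8,9}  [accepting]
'e' @ 5: {1,7,8,9}  [accepting]
'e' @ 6: {1,7,8,9}  [accepting]
'a' @ 7: {1,7,8,9}  [accepting]
'c' @ 8: {1,7,8,9}  [accepting]
'a' @ 9: {1,7,8,9}  [accepting]
'a' @ 10: {1,7,8,9}  [accepting]
'c' @ 11: {1,7,8,9}  [accepting]
'e' @ 12: {1,7,8,9}  [accepting]
end set {1,7,8,9} — state 1 in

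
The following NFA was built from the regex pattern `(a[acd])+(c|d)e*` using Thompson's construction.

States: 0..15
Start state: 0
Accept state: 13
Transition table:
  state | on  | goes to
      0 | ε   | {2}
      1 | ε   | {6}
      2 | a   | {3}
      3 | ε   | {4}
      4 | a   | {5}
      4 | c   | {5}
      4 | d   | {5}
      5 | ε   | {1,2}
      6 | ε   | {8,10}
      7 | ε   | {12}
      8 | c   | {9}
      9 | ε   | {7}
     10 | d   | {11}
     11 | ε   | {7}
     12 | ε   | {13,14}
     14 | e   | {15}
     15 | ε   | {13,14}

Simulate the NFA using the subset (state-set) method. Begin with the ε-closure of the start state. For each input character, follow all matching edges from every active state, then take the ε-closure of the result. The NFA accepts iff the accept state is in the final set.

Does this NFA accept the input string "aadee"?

Answer: ACCEPT

Derivation:
initial (ε-close {0}): {0,2}
'a' @ 1: {3,4}
'a' @ 2: {1,2,5,6,8,10}
'd' @ 3: {7,11,12,13,14}  (accept∈set)
'e' @ 4: {13,14,15}  (accept∈set)
'e' @ 5: {13,14,15}  (accept∈set)
after full input: {13,14,15}  (accept=13 in)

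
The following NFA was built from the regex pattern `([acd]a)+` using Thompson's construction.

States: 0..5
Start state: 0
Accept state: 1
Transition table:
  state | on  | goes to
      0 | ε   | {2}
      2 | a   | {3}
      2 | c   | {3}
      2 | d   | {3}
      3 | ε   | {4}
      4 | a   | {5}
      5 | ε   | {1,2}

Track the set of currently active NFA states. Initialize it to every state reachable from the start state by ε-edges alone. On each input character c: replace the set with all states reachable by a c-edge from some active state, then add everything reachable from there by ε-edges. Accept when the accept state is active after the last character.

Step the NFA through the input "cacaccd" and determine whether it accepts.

start: ε-closure({0}) = {0,2}
'c' @ 1: {3,4}
'a' @ 2: {1,2,5}  (accept∈set)
'c' @ 3: {3,4}
'a' @ 4: {1,2,5}  (accept∈set)
'c' @ 5: {3,4}
'c' @ 6: {}  — dead — no transitions
rest 'd' ignored (set empty)
after full input: {}  (accept=1 not in)

Answer: REJECT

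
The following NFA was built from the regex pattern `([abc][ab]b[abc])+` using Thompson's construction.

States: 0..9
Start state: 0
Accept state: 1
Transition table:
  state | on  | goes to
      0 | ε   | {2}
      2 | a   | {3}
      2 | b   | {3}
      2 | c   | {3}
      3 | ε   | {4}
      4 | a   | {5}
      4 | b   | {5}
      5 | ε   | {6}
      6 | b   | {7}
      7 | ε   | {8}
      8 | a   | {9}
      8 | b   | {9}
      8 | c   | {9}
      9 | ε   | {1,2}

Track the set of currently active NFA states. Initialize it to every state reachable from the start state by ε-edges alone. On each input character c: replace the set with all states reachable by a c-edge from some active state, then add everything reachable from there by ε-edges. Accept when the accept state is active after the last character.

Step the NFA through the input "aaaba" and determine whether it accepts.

initial (ε-close {0}): {0,2}
'a' @ 1: {3,4}
'a' @ 2: {5,6}
'a' @ 3: {}  — no active states
rest 'ba' ignored (set empty)
final: {}; accept 1 not in set

Answer: REJECT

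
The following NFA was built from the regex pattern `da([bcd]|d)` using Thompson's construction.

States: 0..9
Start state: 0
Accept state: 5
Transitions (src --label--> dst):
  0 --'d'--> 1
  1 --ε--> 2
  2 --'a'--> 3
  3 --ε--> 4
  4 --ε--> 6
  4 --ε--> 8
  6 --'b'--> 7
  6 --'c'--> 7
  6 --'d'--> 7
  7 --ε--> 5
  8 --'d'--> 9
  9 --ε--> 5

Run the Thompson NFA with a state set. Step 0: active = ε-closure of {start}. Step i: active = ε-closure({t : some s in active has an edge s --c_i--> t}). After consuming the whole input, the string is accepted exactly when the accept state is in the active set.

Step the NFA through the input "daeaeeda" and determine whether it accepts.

S₀ = ε-closure({0}) = {0}
'd' @ 1: {1,2}
'a' @ 2: {3,4,6,8}
'e' @ 3: {}  — no active states
rest 'aeeda' ignored (set empty)
after full input: {}  (accept=5 not in)

Answer: REJECT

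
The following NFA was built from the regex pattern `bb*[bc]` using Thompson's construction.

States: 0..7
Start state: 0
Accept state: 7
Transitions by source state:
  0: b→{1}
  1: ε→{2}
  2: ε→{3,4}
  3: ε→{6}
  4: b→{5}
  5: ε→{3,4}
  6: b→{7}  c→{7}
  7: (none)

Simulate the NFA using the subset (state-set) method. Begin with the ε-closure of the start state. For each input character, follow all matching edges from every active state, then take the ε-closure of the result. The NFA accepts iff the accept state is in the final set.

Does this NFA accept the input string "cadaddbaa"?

Answer: REJECT

Steps:
start: ε-closure({0}) = {0}
'c' @ 1: {}  — state set empty
rest 'adaddbaa' ignored (set empty)
final: {}; accept 7 not in set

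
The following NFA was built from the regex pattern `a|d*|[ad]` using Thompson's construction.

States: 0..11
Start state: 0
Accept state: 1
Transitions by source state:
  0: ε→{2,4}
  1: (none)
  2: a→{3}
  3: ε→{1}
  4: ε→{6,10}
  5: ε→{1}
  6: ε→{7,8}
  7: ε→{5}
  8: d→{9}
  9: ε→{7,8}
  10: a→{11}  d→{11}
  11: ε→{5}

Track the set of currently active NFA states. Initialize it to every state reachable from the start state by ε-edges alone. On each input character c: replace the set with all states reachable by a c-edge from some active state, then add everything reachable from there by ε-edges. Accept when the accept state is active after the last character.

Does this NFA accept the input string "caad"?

Answer: REJECT

Steps:
start: ε-closure({0}) = {0,1,2,4,5,6,7,8,10}
'c' @ 1: {}  — state set empty
rest 'aad' ignored (set empty)
end set {} — state 1 not in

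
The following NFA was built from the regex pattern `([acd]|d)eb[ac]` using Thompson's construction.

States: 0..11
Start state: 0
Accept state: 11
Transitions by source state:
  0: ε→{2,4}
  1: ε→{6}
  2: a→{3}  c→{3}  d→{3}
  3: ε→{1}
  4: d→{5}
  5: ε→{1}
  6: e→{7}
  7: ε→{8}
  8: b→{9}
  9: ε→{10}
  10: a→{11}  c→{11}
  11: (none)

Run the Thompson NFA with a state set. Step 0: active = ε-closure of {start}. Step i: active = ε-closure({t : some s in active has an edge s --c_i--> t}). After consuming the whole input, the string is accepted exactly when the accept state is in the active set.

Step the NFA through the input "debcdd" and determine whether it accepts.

start: ε-closure({0}) = {0,2,4}
'd' @ 1: {1,3,5,6}
'e' @ 2: {7,8}
'b' @ 3: {9,10}
'c' @ 4: {11}  [accepting]
'd' @ 5: {}  — state set empty
rest 'd' ignored (set empty)
final: {}; accept 11 not in set

Answer: REJECT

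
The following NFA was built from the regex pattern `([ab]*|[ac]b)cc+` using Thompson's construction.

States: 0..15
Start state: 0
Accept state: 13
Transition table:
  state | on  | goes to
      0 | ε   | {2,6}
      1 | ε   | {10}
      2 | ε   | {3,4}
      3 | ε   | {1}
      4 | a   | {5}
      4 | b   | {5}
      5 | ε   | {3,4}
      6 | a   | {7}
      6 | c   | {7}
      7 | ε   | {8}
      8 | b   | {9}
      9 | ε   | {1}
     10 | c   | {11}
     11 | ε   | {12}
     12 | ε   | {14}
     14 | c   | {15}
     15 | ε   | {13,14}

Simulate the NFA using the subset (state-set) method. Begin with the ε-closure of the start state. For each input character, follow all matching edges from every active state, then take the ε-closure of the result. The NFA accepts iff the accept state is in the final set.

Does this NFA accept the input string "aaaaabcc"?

initial (ε-close {0}): {0,1,2,3,4,6,10}
'a' @ 1: {1,3,4,5,7,8,10}
'a' @ 2: {1,3,4,5,10}
'a' @ 3: {1,3,4,5,10}
'a' @ 4: {1,3,4,5,10}
'a' @ 5: {1,3,4,5,10}
'b' @ 6: {1,3,4,5,10}
'c' @ 7: {11,12,14}
'c' @ 8: {13,14,15}  ✓accept
end set {13,14,15} — state 13 in

Answer: ACCEPT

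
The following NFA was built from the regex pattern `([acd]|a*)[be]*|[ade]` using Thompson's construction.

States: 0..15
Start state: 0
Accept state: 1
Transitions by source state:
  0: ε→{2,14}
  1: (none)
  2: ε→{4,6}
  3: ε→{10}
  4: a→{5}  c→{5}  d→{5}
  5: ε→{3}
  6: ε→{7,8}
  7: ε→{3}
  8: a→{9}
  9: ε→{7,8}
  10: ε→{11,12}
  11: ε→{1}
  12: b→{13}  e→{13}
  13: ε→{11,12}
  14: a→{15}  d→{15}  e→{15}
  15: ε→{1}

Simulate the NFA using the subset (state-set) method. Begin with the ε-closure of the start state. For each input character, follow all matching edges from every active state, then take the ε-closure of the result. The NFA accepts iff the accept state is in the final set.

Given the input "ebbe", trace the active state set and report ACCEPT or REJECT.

start: ε-closure({0}) = {0,1,2,3,4,6,7,8,10,11,12,14}
'e' @ 1: {1,11,12,13,15}  [accepting]
'b' @ 2: {1,11,12,13}  [accepting]
'b' @ 3: {1,11,12,13}  [accepting]
'e' @ 4: {1,11,12,13}  [accepting]
final: {1,11,12,13}; accept 1 in set

Answer: ACCEPT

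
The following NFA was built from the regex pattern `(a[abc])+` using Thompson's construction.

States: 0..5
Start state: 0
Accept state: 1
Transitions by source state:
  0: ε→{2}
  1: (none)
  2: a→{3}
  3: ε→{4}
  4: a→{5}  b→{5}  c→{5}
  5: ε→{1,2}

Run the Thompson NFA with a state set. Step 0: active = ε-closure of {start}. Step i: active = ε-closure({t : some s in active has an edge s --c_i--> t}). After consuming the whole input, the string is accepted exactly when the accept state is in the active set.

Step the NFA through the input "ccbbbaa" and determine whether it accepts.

initial (ε-close {0}): {0,2}
'c' @ 1: {}  — state set empty
rest 'cbbbaa' ignored (set empty)
final: {}; accept 1 not in set

Answer: REJECT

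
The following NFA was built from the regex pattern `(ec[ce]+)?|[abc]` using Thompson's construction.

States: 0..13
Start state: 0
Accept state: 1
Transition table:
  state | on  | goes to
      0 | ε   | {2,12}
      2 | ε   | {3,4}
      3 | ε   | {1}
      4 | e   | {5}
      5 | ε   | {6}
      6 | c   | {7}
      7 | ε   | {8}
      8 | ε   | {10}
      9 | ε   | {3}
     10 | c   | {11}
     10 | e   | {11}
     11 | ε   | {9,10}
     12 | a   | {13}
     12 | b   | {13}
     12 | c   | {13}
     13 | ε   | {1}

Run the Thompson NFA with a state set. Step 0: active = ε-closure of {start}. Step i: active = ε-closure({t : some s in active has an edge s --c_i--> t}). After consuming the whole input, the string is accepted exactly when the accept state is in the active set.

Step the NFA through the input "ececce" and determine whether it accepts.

initial (ε-close {0}): {0,1,2,3,4,12}
'e' @ 1: {5,6}
'c' @ 2: {7,8,10}
'e' @ 3: {1,3,9,10,11}  [accepting]
'c' @ 4: {1,3,9,10,11}  [accepting]
'c' @ 5: {1,3,9,10,11}  [accepting]
'e' @ 6: {1,3,9,10,11}  [accepting]
after full input: {1,3,9,10,11}  (accept=1 in)

Answer: ACCEPT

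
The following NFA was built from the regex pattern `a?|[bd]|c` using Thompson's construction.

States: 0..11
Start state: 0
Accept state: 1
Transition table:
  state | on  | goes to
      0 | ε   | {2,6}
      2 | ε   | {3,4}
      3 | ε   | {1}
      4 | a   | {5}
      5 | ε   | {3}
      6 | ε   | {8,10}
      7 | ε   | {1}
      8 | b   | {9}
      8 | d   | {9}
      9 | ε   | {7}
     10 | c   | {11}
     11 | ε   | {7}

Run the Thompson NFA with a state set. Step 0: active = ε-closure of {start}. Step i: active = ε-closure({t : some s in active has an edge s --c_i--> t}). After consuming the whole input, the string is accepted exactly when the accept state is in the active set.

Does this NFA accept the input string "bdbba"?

initial (ε-close {0}): {0,1,2,3,4,6,8,10}
'b' @ 1: {1,7,9}  (accept∈set)
'd' @ 2: {}  — dead — no transitions
rest 'bba' ignored (set empty)
after full input: {}  (accept=1 not in)

Answer: REJECT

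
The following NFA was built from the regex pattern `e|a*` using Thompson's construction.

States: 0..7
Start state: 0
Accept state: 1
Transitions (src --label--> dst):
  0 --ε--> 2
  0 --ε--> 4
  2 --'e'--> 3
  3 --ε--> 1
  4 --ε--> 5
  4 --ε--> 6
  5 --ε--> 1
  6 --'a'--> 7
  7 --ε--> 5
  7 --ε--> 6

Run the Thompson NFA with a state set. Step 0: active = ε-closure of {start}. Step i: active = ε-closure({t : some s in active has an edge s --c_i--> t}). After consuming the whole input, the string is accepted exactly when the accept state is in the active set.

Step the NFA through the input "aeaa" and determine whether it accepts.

start: ε-closure({0}) = {0,1,2,4,5,6}
'a' @ 1: {1,5,6,7}  [accepting]
'e' @ 2: {}  — no active states
rest 'aa' ignored (set empty)
after full input: {}  (accept=1 not in)

Answer: REJECT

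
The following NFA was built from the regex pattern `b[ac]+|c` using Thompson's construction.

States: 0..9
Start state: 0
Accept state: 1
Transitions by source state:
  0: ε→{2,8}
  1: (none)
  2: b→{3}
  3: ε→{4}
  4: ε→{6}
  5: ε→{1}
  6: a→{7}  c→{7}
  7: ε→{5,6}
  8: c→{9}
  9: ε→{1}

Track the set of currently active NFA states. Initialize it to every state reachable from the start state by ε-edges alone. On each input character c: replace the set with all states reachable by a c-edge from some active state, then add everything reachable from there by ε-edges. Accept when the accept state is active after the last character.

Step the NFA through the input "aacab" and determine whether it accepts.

S₀ = ε-closure({0}) = {0,2,8}
'a' @ 1: {}  — no active states
rest 'acab' ignored (set empty)
after full input: {}  (accept=1 not in)

Answer: REJECT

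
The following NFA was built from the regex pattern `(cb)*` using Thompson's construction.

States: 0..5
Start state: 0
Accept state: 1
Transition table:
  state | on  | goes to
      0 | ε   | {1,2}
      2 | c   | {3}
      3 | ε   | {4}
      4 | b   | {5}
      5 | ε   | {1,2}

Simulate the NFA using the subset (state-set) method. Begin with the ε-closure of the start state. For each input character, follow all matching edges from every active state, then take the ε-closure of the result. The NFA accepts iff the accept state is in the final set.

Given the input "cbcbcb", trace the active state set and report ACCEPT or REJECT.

start: ε-closure({0}) = {0,1,2}
'c' @ 1: {3,4}
'b' @ 2: {1,2,5}  [accepting]
'c' @ 3: {3,4}
'b' @ 4: {1,2,5}  [accepting]
'c' @ 5: {3,4}
'b' @ 6: {1,2,5}  [accepting]
end set {1,2,5} — state 1 in

Answer: ACCEPT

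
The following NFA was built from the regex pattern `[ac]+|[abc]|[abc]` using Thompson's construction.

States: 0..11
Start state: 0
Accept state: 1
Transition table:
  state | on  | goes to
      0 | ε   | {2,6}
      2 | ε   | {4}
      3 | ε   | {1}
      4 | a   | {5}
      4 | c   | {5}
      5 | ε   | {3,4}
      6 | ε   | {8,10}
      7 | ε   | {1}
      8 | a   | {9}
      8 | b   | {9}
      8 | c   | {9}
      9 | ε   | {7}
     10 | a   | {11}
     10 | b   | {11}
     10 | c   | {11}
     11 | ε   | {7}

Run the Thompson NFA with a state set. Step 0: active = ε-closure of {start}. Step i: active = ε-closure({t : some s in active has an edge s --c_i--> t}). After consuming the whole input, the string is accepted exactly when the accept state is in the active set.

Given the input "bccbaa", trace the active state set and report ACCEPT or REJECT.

Answer: REJECT

Derivation:
S₀ = ε-closure({0}) = {0,2,4,6,8,10}
'b' @ 1: {1,7,9,11}  [accepting]
'c' @ 2: {}  — no active states
rest 'cbaa' ignored (set empty)
after full input: {}  (accept=1 not in)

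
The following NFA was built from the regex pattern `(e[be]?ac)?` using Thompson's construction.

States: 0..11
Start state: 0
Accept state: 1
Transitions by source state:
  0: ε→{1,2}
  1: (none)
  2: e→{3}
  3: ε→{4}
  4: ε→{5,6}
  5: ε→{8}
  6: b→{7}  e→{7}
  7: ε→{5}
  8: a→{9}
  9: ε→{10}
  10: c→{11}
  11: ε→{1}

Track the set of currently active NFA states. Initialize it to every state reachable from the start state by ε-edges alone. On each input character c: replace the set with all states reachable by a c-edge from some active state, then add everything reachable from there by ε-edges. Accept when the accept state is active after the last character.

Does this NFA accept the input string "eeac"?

Answer: ACCEPT

Steps:
initial (ε-close {0}): {0,1,2}
'e' @ 1: {3,4,5,6,8}
'e' @ 2: {5,7,8}
'a' @ 3: {9,10}
'c' @ 4: {1,11}  (accept∈set)
final: {1,11}; accept 1 in set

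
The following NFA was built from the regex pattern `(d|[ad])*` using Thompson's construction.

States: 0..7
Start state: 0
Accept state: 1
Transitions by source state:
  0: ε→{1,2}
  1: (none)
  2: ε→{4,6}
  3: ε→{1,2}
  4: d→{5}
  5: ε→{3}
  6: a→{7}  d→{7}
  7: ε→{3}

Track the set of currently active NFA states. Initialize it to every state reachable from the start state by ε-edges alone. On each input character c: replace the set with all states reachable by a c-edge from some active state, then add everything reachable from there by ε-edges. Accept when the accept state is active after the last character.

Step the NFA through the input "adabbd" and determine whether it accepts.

Answer: REJECT

Trace:
initial (ε-close {0}): {0,1,2,4,6}
'a' @ 1: {1,2,3,4,6,7}  (accept∈set)
'd' @ 2: {1,2,3,4,5,6,7}  (accept∈set)
'a' @ 3: {1,2,3,4,6,7}  (accept∈set)
'b' @ 4: {}  — no active states
rest 'bd' ignored (set empty)
end set {} — state 1 not in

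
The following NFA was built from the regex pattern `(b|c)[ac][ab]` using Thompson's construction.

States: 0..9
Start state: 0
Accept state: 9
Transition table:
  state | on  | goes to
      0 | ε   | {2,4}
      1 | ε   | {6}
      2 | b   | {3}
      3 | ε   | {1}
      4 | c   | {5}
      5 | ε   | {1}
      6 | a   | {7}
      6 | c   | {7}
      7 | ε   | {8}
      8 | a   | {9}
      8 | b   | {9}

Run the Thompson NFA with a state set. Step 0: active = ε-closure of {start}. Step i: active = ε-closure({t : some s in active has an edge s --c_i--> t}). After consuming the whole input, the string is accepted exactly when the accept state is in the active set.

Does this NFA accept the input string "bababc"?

Answer: REJECT

Derivation:
initial (ε-close {0}): {0,2,4}
'b' @ 1: {1,3,6}
'a' @ 2: {7,8}
'b' @ 3: {9}  (accept∈set)
'a' @ 4: {}  — state set empty
rest 'bc' ignored (set empty)
end set {} — state 9 not in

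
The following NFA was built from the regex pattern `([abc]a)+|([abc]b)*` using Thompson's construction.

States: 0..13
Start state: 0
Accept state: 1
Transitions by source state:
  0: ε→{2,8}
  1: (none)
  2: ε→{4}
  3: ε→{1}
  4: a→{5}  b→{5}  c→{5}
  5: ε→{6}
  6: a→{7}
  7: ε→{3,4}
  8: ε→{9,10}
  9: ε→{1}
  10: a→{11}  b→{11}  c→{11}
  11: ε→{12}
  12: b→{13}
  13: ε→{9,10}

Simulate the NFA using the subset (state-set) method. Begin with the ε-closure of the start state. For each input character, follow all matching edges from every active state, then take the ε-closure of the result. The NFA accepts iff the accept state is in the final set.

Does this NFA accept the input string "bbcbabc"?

Answer: REJECT

Trace:
start: ε-closure({0}) = {0,1,2,4,8,9,10}
'b' @ 1: {5,6,11,12}
'b' @ 2: {1,9,10,13}  [accepting]
'c' @ 3: {11,12}
'b' @ 4: {1,9,10,13}  [accepting]
'a' @ 5: {11,12}
'b' @ 6: {1,9,10,13}  [accepting]
'c' @ 7: {11,12}
end set {11,12} — state 1 not in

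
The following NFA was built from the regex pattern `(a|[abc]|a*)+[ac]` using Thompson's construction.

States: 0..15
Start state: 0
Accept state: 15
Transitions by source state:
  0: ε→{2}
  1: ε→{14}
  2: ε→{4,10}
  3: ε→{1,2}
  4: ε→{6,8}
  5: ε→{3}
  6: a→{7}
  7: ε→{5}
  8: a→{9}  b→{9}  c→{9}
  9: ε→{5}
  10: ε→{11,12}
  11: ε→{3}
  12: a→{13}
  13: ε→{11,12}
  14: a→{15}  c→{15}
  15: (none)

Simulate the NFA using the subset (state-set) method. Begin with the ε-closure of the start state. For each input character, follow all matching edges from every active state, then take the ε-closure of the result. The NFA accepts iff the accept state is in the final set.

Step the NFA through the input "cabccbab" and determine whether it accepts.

start: ε-closure({0}) = {0,1,2,3,4,6,8,10,11,12,14}
'c' @ 1: {1,2,3,4,5,6,8,9,10,11,12,14,15}  ✓accept
'a' @ 2: {1,2,3,4,5,6,7,8,9,10,11,12,13,14,15}  ✓accept
'b' @ 3: {1,2,3,4,5,6,8,9,10,11,12,14}
'c' @ 4: {1,2,3,4,5,6,8,9,10,11,12,14,15}  ✓accept
'c' @ 5: {1,2,3,4,5,6,8,9,10,11,12,14,15}  ✓accept
'b' @ 6: {1,2,3,4,5,6,8,9,10,11,12,14}
'a' @ 7: {1,2,3,4,5,6,7,8,9,10,11,12,13,14,15}  ✓accept
'b' @ 8: {1,2,3,4,5,6,8,9,10,11,12,14}
end set {1,2,3,4,5,6,8,9,10,11,12,14} — state 15 not in

Answer: REJECT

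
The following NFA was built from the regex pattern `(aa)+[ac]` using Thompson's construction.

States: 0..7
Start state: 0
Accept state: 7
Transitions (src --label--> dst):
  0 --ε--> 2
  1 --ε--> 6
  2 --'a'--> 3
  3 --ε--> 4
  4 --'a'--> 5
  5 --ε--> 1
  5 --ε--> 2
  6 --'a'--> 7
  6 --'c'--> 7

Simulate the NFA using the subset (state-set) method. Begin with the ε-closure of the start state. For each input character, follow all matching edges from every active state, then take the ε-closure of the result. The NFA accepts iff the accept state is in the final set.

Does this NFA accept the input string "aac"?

S₀ = ε-closure({0}) = {0,2}
'a' @ 1: {3,4}
'a' @ 2: {1,2,5,6}
'c' @ 3: {7}  ✓accept
after full input: {7}  (accept=7 in)

Answer: ACCEPT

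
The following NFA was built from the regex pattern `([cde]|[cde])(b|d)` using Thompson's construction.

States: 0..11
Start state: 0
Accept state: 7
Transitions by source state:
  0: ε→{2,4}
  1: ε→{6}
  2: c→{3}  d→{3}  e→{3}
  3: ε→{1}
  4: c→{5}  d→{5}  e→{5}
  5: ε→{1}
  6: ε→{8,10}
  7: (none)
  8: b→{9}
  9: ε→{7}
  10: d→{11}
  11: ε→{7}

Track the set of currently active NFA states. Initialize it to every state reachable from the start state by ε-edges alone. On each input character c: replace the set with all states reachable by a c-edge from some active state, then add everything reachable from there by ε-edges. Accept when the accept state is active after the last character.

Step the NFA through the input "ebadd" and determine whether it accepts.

Answer: REJECT

Derivation:
initial (ε-close {0}): {0,2,4}
'e' @ 1: {1,3,5,6,8,10}
'b' @ 2: {7,9}  (accept∈set)
'a' @ 3: {}  — no active states
rest 'dd' ignored (set empty)
end set {} — state 7 not in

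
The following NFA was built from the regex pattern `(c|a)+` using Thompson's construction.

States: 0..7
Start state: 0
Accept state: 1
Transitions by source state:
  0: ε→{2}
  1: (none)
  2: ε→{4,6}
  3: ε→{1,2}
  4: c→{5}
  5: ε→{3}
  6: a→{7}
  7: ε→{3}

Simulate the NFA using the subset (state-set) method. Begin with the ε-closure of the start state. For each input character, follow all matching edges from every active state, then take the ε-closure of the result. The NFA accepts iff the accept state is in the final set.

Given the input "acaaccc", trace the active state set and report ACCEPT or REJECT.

Answer: ACCEPT

Steps:
S₀ = ε-closure({0}) = {0,2,4,6}
'a' @ 1: {1,2,3,4,6,7}  ✓accept
'c' @ 2: {1,2,3,4,5,6}  ✓accept
'a' @ 3: {1,2,3,4,6,7}  ✓accept
'a' @ 4: {1,2,3,4,6,7}  ✓accept
'c' @ 5: {1,2,3,4,5,6}  ✓accept
'c' @ 6: {1,2,3,4,5,6}  ✓accept
'c' @ 7: {1,2,3,4,5,6}  ✓accept
after full input: {1,2,3,4,5,6}  (accept=1 in)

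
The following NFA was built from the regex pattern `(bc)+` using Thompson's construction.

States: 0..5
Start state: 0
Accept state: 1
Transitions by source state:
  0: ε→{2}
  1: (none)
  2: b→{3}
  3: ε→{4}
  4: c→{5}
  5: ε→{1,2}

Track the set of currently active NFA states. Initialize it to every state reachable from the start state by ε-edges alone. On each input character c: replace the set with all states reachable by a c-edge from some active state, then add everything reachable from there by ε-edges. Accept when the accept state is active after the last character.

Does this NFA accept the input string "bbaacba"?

S₀ = ε-closure({0}) = {0,2}
'b' @ 1: {3,4}
'b' @ 2: {}  — dead — no transitions
rest 'aacba' ignored (set empty)
after full input: {}  (accept=1 not in)

Answer: REJECT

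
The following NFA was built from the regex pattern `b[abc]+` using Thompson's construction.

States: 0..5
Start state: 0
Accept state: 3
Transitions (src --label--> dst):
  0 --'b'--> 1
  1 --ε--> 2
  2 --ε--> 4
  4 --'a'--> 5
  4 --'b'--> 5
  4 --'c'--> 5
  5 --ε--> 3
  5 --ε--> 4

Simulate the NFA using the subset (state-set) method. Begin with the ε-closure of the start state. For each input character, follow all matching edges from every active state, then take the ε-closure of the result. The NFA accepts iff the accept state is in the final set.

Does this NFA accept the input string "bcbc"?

initial (ε-close {0}): {0}
'b' @ 1: {1,2,4}
'c' @ 2: {3,4,5}  ✓accept
'b' @ 3: {3,4,5}  ✓accept
'c' @ 4: {3,4,5}  ✓accept
final: {3,4,5}; accept 3 in set

Answer: ACCEPT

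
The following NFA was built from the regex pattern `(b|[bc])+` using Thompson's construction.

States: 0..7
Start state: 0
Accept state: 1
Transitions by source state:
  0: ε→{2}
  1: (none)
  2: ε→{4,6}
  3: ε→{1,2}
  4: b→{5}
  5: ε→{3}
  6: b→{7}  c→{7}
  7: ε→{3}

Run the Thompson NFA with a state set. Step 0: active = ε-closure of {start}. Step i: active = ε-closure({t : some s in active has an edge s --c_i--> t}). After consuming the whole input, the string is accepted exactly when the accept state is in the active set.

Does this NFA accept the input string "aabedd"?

Answer: REJECT

Derivation:
S₀ = ε-closure({0}) = {0,2,4,6}
'a' @ 1: {}  — dead — no transitions
rest 'abedd' ignored (set empty)
end set {} — state 1 not in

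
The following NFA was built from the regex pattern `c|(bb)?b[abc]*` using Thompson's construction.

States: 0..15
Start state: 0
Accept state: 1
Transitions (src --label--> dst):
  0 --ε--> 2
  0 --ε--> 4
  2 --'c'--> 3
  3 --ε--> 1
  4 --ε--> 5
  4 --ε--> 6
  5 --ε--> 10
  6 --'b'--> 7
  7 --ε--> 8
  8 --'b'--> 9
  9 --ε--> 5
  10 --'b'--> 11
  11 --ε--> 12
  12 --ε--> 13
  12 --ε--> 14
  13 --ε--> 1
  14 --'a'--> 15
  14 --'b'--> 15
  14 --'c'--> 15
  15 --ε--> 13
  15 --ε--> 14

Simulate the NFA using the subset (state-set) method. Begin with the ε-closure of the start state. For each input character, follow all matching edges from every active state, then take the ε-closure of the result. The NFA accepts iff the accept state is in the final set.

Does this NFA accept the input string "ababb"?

Answer: REJECT

Steps:
S₀ = ε-closure({0}) = {0,2,4,5,6,10}
'a' @ 1: {}  — dead — no transitions
rest 'babb' ignored (set empty)
final: {}; accept 1 not in set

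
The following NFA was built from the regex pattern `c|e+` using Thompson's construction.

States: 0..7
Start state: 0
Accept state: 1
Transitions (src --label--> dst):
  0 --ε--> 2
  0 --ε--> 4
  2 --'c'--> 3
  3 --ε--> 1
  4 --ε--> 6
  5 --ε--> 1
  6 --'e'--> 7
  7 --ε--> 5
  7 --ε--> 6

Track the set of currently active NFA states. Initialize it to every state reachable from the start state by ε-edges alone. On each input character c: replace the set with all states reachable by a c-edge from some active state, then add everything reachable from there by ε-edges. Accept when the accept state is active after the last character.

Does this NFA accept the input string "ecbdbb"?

start: ε-closure({0}) = {0,2,4,6}
'e' @ 1: {1,5,6,7}  ✓accept
'c' @ 2: {}  — dead — no transitions
rest 'bdbb' ignored (set empty)
after full input: {}  (accept=1 not in)

Answer: REJECT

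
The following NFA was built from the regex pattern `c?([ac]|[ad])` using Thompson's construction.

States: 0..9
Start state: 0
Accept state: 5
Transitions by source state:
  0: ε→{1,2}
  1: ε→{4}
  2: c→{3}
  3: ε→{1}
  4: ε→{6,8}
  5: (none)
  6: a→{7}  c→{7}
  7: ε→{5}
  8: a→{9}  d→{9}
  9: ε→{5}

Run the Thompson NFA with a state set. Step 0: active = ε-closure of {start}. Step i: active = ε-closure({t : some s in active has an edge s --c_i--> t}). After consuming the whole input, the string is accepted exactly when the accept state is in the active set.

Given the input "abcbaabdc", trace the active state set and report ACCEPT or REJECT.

Answer: REJECT

Steps:
initial (ε-close {0}): {0,1,2,4,6,8}
'a' @ 1: {5,7,9}  ✓accept
'b' @ 2: {}  — no active states
rest 'cbaabdc' ignored (set empty)
end set {} — state 5 not in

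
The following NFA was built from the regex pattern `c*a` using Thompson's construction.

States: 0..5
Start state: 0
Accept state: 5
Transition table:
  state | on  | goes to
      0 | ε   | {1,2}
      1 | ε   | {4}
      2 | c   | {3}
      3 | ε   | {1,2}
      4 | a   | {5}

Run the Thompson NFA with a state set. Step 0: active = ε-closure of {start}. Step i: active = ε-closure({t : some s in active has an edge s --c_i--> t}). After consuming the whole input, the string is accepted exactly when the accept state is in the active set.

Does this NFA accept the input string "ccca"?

start: ε-closure({0}) = {0,1,2,4}
'c' @ 1: {1,2,3,4}
'c' @ 2: {1,2,3,4}
'c' @ 3: {1,2,3,4}
'a' @ 4: {5}  (accept∈set)
after full input: {5}  (accept=5 in)

Answer: ACCEPT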